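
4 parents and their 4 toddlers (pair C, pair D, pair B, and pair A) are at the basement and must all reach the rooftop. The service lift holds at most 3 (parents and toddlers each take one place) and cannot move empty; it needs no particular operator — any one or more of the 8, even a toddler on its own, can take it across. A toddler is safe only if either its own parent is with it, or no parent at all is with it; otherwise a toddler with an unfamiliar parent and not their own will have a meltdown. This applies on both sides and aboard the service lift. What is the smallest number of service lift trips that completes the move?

9

Counting alone: each trip to the rooftop takes at most 3 across and each return brings at least 1 back, so after t trips out (and t−1 returns) at most 3t − (t−1) of the 8 are across; that first reaches 8 at t = 4, so at least 7 crossings are needed.
The safety rule pushes this higher. Following every safe sequence of crossings, the most of the 8 that can be at the rooftop as the service lift arrives there on crossing 7 is 7 — never all 8.
So no plan with fewer than 9 crossings exists, and this one achieves 9:
1. parent C and toddler C cross → the rooftop.
2. parent C crosses ← the basement.
3. parent C, parent D, and toddler D cross → the rooftop.
4. parent C and toddler C cross ← the basement.
5. parent A, parent B, and parent C cross → the rooftop.
6. toddler D crosses ← the basement.
7. toddler C and toddler D cross → the rooftop.
8. toddler C crosses ← the basement.
9. toddler A, toddler B, and toddler C cross → the rooftop.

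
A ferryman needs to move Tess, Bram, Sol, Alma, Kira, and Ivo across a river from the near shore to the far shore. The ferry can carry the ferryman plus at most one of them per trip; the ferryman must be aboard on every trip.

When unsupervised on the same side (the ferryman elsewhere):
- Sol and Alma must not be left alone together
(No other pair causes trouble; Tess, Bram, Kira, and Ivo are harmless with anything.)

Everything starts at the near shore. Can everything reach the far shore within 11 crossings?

Yes

Yes — this plan uses 11 crossings (≤ 11):
1. Ferryman goes to the far shore with Sol.  [the near shore: Alma, Bram, Ivo, Kira, Tess | the far shore: Sol]
2. Ferryman goes back to the near shore alone.  [the near shore: Alma, Bram, Ivo, Kira, Tess | the far shore: Sol]
3. Ferryman goes to the far shore with Tess.  [the near shore: Alma, Bram, Ivo, Kira | the far shore: Sol, Tess]
4. Ferryman goes back to the near shore alone.  [the near shore: Alma, Bram, Ivo, Kira | the far shore: Sol, Tess]
5. Ferryman goes to the far shore with Bram.  [the near shore: Alma, Ivo, Kira | the far shore: Bram, Sol, Tess]
6. Ferryman goes back to the near shore alone.  [the near shore: Alma, Ivo, Kira | the far shore: Bram, Sol, Tess]
7. Ferryman goes to the far shore with Kira.  [the near shore: Alma, Ivo | the far shore: Bram, Kira, Sol, Tess]
8. Ferryman goes back to the near shore alone.  [the near shore: Alma, Ivo | the far shore: Bram, Kira, Sol, Tess]
9. Ferryman goes to the far shore with Ivo.  [the near shore: Alma | the far shore: Bram, Ivo, Kira, Sol, Tess]
10. Ferryman goes back to the near shore alone.  [the near shore: Alma | the far shore: Bram, Ivo, Kira, Sol, Tess]
11. Ferryman goes to the far shore with Alma.  [the near shore: — | the far shore: Alma, Bram, Ivo, Kira, Sol, Tess]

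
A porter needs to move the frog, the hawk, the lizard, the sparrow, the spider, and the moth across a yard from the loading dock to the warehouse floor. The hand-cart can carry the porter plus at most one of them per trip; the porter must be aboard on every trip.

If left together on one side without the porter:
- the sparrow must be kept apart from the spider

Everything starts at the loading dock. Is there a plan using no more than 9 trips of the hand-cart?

No

Counting alone: the porter can take at most 1 across per trip to the warehouse floor, so moving all 6 needs at least 6 loaded trips out, with a return between consecutive ones — at least 11 crossings.
Since 9 < 11, 9 crossings cannot be enough. (The shortest complete plan in fact takes 11:)
1. Porter goes to the warehouse floor with the sparrow.
2. Porter goes back to the loading dock alone.
3. Porter goes to the warehouse floor with the frog.
4. Porter goes back to the loading dock alone.
5. Porter goes to the warehouse floor with the hawk.
6. Porter goes back to the loading dock alone.
7. Porter goes to the warehouse floor with the lizard.
8. Porter goes back to the loading dock alone.
9. Porter goes to the warehouse floor with the moth.
10. Porter goes back to the loading dock alone.
11. Porter goes to the warehouse floor with the spider.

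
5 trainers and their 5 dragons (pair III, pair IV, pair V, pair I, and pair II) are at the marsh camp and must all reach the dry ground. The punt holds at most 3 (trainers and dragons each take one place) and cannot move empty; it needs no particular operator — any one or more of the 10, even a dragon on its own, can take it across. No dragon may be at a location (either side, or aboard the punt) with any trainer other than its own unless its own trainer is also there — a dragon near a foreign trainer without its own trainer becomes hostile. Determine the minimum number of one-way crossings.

Counting alone: each trip to the dry ground takes at most 3 across and each return brings at least 1 back, so after t trips out (and t−1 returns) at most 3t − (t−1) of the 10 are across; that first reaches 10 at t = 5, so at least 9 crossings are needed.
The safety rule pushes this higher. Following every safe sequence of crossings, the most of the 10 that can be at the dry ground as the punt arrives there on crossing 9 is 9 — never all 10.
So no plan with fewer than 11 crossings exists, and this one achieves 11:
1. dragon III and trainer III cross → the dry ground.
2. trainer III crosses ← the marsh camp.
3. dragon I, dragon IV, and dragon V cross → the dry ground.
4. dragon III crosses ← the marsh camp.
5. trainer I, trainer IV, and trainer V cross → the dry ground.
6. dragon IV and trainer IV cross ← the marsh camp.
7. trainer II, trainer III, and trainer IV cross → the dry ground.
8. dragon V crosses ← the marsh camp.
9. dragon III and dragon IV cross → the dry ground.
10. dragon III crosses ← the marsh camp.
11. dragon II, dragon III, and dragon V cross → the dry ground.

11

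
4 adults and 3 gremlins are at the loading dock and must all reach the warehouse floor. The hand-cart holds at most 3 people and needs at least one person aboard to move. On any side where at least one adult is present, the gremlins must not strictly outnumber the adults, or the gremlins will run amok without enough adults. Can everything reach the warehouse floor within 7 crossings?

Yes

Yes — this plan uses 5 crossings (≤ 7):
1. 3 gremlins → the warehouse floor.  (the loading dock: 4A 0G; the warehouse floor: 0A 3G)
2. 1 gremlin ← the loading dock.  (the loading dock: 4A 1G; the warehouse floor: 0A 2G)
3. 3 adults → the warehouse floor.  (the loading dock: 1A 1G; the warehouse floor: 3A 2G)
4. 1 adult ← the loading dock.  (the loading dock: 2A 1G; the warehouse floor: 2A 2G)
5. 2 adults and 1 gremlin → the warehouse floor.  (the loading dock: 0A 0G; the warehouse floor: 4A 3G)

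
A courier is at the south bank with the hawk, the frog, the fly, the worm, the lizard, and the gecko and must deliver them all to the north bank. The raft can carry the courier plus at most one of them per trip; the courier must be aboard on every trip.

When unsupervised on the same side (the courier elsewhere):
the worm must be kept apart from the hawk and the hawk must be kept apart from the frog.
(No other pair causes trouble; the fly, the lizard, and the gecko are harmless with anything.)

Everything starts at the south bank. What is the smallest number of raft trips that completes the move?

13

Counting alone: the courier can take at most 1 across per trip to the north bank, so moving all 6 needs at least 6 loaded trips out, with a return between consecutive ones — at least 11 crossings.
The safety rule pushes this higher. Following every safe sequence of crossings, the most of the 6 that can be at the north bank as the raft arrives there on crossing 11 is 5 — never all 6.
So no plan with fewer than 13 crossings exists, and this one achieves 13:
1. Courier goes to the north bank with the hawk.
2. Courier goes back to the south bank alone.
3. Courier goes to the north bank with the frog.
4. Courier goes back to the south bank with the hawk.
5. Courier goes to the north bank with the worm.
6. Courier goes back to the south bank alone.
7. Courier goes to the north bank with the fly.
8. Courier goes back to the south bank alone.
9. Courier goes to the north bank with the lizard.
10. Courier goes back to the south bank alone.
11. Courier goes to the north bank with the gecko.
12. Courier goes back to the south bank alone.
13. Courier goes to the north bank with the hawk.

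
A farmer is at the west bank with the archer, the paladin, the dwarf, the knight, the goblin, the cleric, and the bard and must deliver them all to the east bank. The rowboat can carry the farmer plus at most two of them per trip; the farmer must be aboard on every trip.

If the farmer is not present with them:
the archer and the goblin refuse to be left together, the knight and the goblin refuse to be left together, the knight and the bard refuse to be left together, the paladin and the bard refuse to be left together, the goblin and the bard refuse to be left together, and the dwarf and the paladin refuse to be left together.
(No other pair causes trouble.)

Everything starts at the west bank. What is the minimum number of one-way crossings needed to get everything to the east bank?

impossible

Whatever the first load, the items left behind include a forbidden pair without the farmer. No opening move is safe, so no plan exists.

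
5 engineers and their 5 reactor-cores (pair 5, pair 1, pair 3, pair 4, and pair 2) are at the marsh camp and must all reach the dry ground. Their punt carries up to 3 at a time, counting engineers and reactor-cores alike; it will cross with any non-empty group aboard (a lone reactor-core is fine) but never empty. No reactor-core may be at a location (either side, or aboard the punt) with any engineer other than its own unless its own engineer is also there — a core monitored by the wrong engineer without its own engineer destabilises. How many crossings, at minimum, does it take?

Counting alone: each trip to the dry ground takes at most 3 across and each return brings at least 1 back, so after t trips out (and t−1 returns) at most 3t − (t−1) of the 10 are across; that first reaches 10 at t = 5, so at least 9 crossings are needed.
The safety rule pushes this higher. Following every safe sequence of crossings, the most of the 10 that can be at the dry ground as the punt arrives there on crossing 9 is 9 — never all 10.
So no plan with fewer than 11 crossings exists, and this one achieves 11:
1. engineer 5 and reactor-core 5 cross → the dry ground.
2. engineer 5 crosses ← the marsh camp.
3. reactor-core 1, reactor-core 3, and reactor-core 4 cross → the dry ground.
4. reactor-core 5 crosses ← the marsh camp.
5. engineer 1, engineer 3, and engineer 4 cross → the dry ground.
6. engineer 1 and reactor-core 1 cross ← the marsh camp.
7. engineer 1, engineer 2, and engineer 5 cross → the dry ground.
8. reactor-core 3 crosses ← the marsh camp.
9. reactor-core 1 and reactor-core 5 cross → the dry ground.
10. reactor-core 5 crosses ← the marsh camp.
11. reactor-core 2, reactor-core 3, and reactor-core 5 cross → the dry ground.

11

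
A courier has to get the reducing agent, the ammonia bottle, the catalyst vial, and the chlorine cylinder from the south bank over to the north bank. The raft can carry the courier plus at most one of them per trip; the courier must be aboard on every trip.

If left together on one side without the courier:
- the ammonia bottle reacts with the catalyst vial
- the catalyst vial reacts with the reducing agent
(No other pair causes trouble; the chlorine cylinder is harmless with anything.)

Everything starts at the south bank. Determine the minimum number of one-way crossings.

Counting alone: the courier can take at most 1 across per trip to the north bank, so moving all 4 needs at least 4 loaded trips out, with a return between consecutive ones — at least 7 crossings.
The safety rule pushes this higher. Following every safe sequence of crossings, the most of the 4 that can be at the north bank as the raft arrives there on crossing 7 is 3 — never all 4.
So no plan with fewer than 9 crossings exists, and this one achieves 9:
1. Courier goes to the north bank with the catalyst vial.
2. Courier goes back to the south bank alone.
3. Courier goes to the north bank with the reducing agent.
4. Courier goes back to the south bank with the catalyst vial.
5. Courier goes to the north bank with the ammonia bottle.
6. Courier goes back to the south bank alone.
7. Courier goes to the north bank with the chlorine cylinder.
8. Courier goes back to the south bank alone.
9. Courier goes to the north bank with the catalyst vial.

9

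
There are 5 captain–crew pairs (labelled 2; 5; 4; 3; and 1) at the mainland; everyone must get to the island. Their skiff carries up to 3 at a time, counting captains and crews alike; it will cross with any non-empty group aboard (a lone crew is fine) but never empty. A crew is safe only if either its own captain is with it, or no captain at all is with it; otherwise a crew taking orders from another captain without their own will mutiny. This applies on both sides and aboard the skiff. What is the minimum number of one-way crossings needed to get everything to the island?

11

Counting alone: each trip to the island takes at most 3 across and each return brings at least 1 back, so after t trips out (and t−1 returns) at most 3t − (t−1) of the 10 are across; that first reaches 10 at t = 5, so at least 9 crossings are needed.
The safety rule pushes this higher. Following every safe sequence of crossings, the most of the 10 that can be at the island as the skiff arrives there on crossing 9 is 9 — never all 10.
So no plan with fewer than 11 crossings exists, and this one achieves 11:
1. captain 2 and crew 2 cross → the island.
2. captain 2 crosses ← the mainland.
3. crew 3, crew 4, and crew 5 cross → the island.
4. crew 2 crosses ← the mainland.
5. captain 3, captain 4, and captain 5 cross → the island.
6. captain 5 and crew 5 cross ← the mainland.
7. captain 1, captain 2, and captain 5 cross → the island.
8. crew 4 crosses ← the mainland.
9. crew 2 and crew 5 cross → the island.
10. crew 2 crosses ← the mainland.
11. crew 1, crew 2, and crew 4 cross → the island.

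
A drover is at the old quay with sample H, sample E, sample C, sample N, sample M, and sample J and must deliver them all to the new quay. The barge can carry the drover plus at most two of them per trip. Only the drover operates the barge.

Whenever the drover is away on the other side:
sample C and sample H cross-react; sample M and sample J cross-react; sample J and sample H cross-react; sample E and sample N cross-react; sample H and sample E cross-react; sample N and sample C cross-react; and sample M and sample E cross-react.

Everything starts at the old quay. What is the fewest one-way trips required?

Whatever the first load, the items left behind include a forbidden pair without the drover. No opening move is safe, so no plan exists.

impossible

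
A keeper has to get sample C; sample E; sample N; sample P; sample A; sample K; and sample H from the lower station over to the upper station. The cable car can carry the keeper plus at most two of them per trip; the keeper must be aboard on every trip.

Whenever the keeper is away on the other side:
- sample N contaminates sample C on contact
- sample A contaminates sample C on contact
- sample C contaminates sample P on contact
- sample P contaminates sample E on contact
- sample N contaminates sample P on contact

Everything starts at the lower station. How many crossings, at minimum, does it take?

Counting alone: the keeper can take at most 2 across per trip to the upper station, so moving all 7 needs at least 4 loaded trips out, with a return between consecutive ones — at least 7 crossings.
The safety rule pushes this higher. Following every safe sequence of crossings, the most of the 7 that can be at the upper station as the cable car arrives there on crossings 7, 9 is 5, 6 respectively — never all 7.
So no plan with fewer than 11 crossings exists, and this one achieves 11:
1. Keeper goes to the upper station with sample C and sample P.
2. Keeper goes back to the lower station with sample C.
3. Keeper goes to the upper station with sample C and sample E.
4. Keeper goes back to the lower station with sample P.
5. Keeper goes to the upper station with sample A and sample N.
6. Keeper goes back to the lower station with sample C.
7. Keeper goes to the upper station with sample C and sample K.
8. Keeper goes back to the lower station with sample C.
9. Keeper goes to the upper station with sample C and sample H.
10. Keeper goes back to the lower station with sample C.
11. Keeper goes to the upper station with sample C and sample P.

11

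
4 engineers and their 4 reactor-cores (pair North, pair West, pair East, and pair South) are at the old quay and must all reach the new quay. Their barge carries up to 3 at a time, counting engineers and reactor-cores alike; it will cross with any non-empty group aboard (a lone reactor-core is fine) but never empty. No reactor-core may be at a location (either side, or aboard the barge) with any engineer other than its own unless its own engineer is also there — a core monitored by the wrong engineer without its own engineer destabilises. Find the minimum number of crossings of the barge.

9

Counting alone: each trip to the new quay takes at most 3 across and each return brings at least 1 back, so after t trips out (and t−1 returns) at most 3t − (t−1) of the 8 are across; that first reaches 8 at t = 4, so at least 7 crossings are needed.
The safety rule pushes this higher. Following every safe sequence of crossings, the most of the 8 that can be at the new quay as the barge arrives there on crossing 7 is 7 — never all 8.
So no plan with fewer than 9 crossings exists, and this one achieves 9:
1. engineer North and reactor-core North cross → the new quay.
2. engineer North crosses ← the old quay.
3. engineer North, engineer West, and reactor-core West cross → the new quay.
4. engineer North and reactor-core North cross ← the old quay.
5. engineer East, engineer North, and engineer South cross → the new quay.
6. reactor-core West crosses ← the old quay.
7. reactor-core North and reactor-core West cross → the new quay.
8. reactor-core North crosses ← the old quay.
9. reactor-core East, reactor-core North, and reactor-core South cross → the new quay.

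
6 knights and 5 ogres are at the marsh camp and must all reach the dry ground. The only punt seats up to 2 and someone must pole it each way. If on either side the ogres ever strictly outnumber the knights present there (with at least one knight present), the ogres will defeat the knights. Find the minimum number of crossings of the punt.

19

Counting alone: each trip to the dry ground takes at most 2 across and each return brings at least 1 back, so after t trips out (and t−1 returns) at most 2t − (t−1) of the 11 are across; that first reaches 11 at t = 10, so at least 19 crossings are needed.
The plan below uses exactly 19 crossings, so it is optimal:
1. 2 ogres → the dry ground.  (the marsh camp: 6K 3O; the dry ground: 0K 2O)
2. 1 ogre ← the marsh camp.  (the marsh camp: 6K 4O; the dry ground: 0K 1O)
3. 2 ogres → the dry ground.  (the marsh camp: 6K 2O; the dry ground: 0K 3O)
4. 1 ogre ← the marsh camp.  (the marsh camp: 6K 3O; the dry ground: 0K 2O)
5. 2 knights → the dry ground.  (the marsh camp: 4K 3O; the dry ground: 2K 2O)
6. 1 ogre ← the marsh camp.  (the marsh camp: 4K 4O; the dry ground: 2K 1O)
7. 1 knight and 1 ogre → the dry ground.  (the marsh camp: 3K 3O; the dry ground: 3K 2O)
8. 1 knight ← the marsh camp.  (the marsh camp: 4K 3O; the dry ground: 2K 2O)
9. 1 knight and 1 ogre → the dry ground.  (the marsh camp: 3K 2O; the dry ground: 3K 3O)
10. 1 ogre ← the marsh camp.  (the marsh camp: 3K 3O; the dry ground: 3K 2O)
11. 1 knight and 1 ogre → the dry ground.  (the marsh camp: 2K 2O; the dry ground: 4K 3O)
12. 1 knight ← the marsh camp.  (the marsh camp: 3K 2O; the dry ground: 3K 3O)
13. 1 knight and 1 ogre → the dry ground.  (the marsh camp: 2K 1O; the dry ground: 4K 4O)
14. 1 ogre ← the marsh camp.  (the marsh camp: 2K 2O; the dry ground: 4K 3O)
15. 1 knight and 1 ogre → the dry ground.  (the marsh camp: 1K 1O; the dry ground: 5K 4O)
16. 1 knight ← the marsh camp.  (the marsh camp: 2K 1O; the dry ground: 4K 4O)
17. 1 knight and 1 ogre → the dry ground.  (the marsh camp: 1K 0O; the dry ground: 5K 5O)
18. 1 ogre ← the marsh camp.  (the marsh camp: 1K 1O; the dry ground: 5K 4O)
19. 1 knight and 1 ogre → the dry ground.  (the marsh camp: 0K 0O; the dry ground: 6K 5O)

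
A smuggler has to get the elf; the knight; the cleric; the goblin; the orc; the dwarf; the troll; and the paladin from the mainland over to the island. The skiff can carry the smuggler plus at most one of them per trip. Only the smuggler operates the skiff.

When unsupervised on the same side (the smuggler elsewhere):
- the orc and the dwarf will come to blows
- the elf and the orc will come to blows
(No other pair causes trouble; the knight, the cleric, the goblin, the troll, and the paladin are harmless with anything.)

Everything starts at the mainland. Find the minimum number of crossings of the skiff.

17

Counting alone: the smuggler can take at most 1 across per trip to the island, so moving all 8 needs at least 8 loaded trips out, with a return between consecutive ones — at least 15 crossings.
The safety rule pushes this higher. Following every safe sequence of crossings, the most of the 8 that can be at the island as the skiff arrives there on crossing 15 is 7 — never all 8.
So no plan with fewer than 17 crossings exists, and this one achieves 17:
1. Smuggler goes to the island with the orc.  [the mainland: the cleric, the dwarf, the elf, the goblin, the knight, the paladin, the troll | the island: the orc]
2. Smuggler goes back to the mainland alone.  [the mainland: the cleric, the dwarf, the elf, the goblin, the knight, the paladin, the troll | the island: the orc]
3. Smuggler goes to the island with the elf.  [the mainland: the cleric, the dwarf, the goblin, the knight, the paladin, the troll | the island: the elf, the orc]
4. Smuggler goes back to the mainland with the orc.  [the mainland: the cleric, the dwarf, the goblin, the knight, the orc, the paladin, the troll | the island: the elf]
5. Smuggler goes to the island with the dwarf.  [the mainland: the cleric, the goblin, the knight, the orc, the paladin, the troll | the island: the dwarf, the elf]
6. Smuggler goes back to the mainland alone.  [the mainland: the cleric, the goblin, the knight, the orc, the paladin, the troll | the island: the dwarf, the elf]
7. Smuggler goes to the island with the knight.  [the mainland: the cleric, the goblin, the orc, the paladin, the troll | the island: the dwarf, the elf, the knight]
8. Smuggler goes back to the mainland alone.  [the mainland: the cleric, the goblin, the orc, the paladin, the troll | the island: the dwarf, the elf, the knight]
9. Smuggler goes to the island with the cleric.  [the mainland: the goblin, the orc, the paladin, the troll | the island: the cleric, the dwarf, the elf, the knight]
10. Smuggler goes back to the mainland alone.  [the mainland: the goblin, the orc, the paladin, the troll | the island: the cleric, the dwarf, the elf, the knight]
11. Smuggler goes to the island with the goblin.  [the mainland: the orc, the paladin, the troll | the island: the cleric, the dwarf, the elf, the goblin, the knight]
12. Smuggler goes back to the mainland alone.  [the mainland: the orc, the paladin, the troll | the island: the cleric, the dwarf, the elf, the goblin, the knight]
13. Smuggler goes to the island with the troll.  [the mainland: the orc, the paladin | the island: the cleric, the dwarf, the elf, the goblin, the knight, the troll]
14. Smuggler goes back to the mainland alone.  [the mainland: the orc, the paladin | the island: the cleric, the dwarf, the elf, the goblin, the knight, the troll]
15. Smuggler goes to the island with the paladin.  [the mainland: the orc | the island: the cleric, the dwarf, the elf, the goblin, the knight, the paladin, the troll]
16. Smuggler goes back to the mainland alone.  [the mainland: the orc | the island: the cleric, the dwarf, the elf, the goblin, the knight, the paladin, the troll]
17. Smuggler goes to the island with the orc.  [the mainland: — | the island: the cleric, the dwarf, the elf, the goblin, the knight, the orc, the paladin, the troll]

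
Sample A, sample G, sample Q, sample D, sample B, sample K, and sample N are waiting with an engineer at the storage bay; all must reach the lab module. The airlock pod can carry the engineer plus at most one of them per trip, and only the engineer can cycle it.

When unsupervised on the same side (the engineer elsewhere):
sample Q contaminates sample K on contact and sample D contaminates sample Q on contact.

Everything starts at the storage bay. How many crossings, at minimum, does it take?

15

Counting alone: the engineer can take at most 1 across per trip to the lab module, so moving all 7 needs at least 7 loaded trips out, with a return between consecutive ones — at least 13 crossings.
The safety rule pushes this higher. Following every safe sequence of crossings, the most of the 7 that can be at the lab module as the airlock pod arrives there on crossing 13 is 6 — never all 7.
So no plan with fewer than 15 crossings exists, and this one achieves 15:
1. Engineer goes to the lab module with sample Q.  [the storage bay: sample A, sample B, sample D, sample G, sample K, sample N | the lab module: sample Q]
2. Engineer goes back to the storage bay alone.  [the storage bay: sample A, sample B, sample D, sample G, sample K, sample N | the lab module: sample Q]
3. Engineer goes to the lab module with sample A.  [the storage bay: sample B, sample D, sample G, sample K, sample N | the lab module: sample A, sample Q]
4. Engineer goes back to the storage bay alone.  [the storage bay: sample B, sample D, sample G, sample K, sample N | the lab module: sample A, sample Q]
5. Engineer goes to the lab module with sample G.  [the storage bay: sample B, sample D, sample K, sample N | the lab module: sample A, sample G, sample Q]
6. Engineer goes back to the storage bay alone.  [the storage bay: sample B, sample D, sample K, sample N | the lab module: sample A, sample G, sample Q]
7. Engineer goes to the lab module with sample D.  [the storage bay: sample B, sample K, sample N | the lab module: sample A, sample D, sample G, sample Q]
8. Engineer goes back to the storage bay with sample Q.  [the storage bay: sample B, sample K, sample N, sample Q | the lab module: sample A, sample D, sample G]
9. Engineer goes to the lab module with sample K.  [the storage bay: sample B, sample N, sample Q | the lab module: sample A, sample D, sample G, sample K]
10. Engineer goes back to the storage bay alone.  [the storage bay: sample B, sample N, sample Q | the lab module: sample A, sample D, sample G, sample K]
11. Engineer goes to the lab module with sample B.  [the storage bay: sample N, sample Q | the lab module: sample A, sample B, sample D, sample G, sample K]
12. Engineer goes back to the storage bay alone.  [the storage bay: sample N, sample Q | the lab module: sample A, sample B, sample D, sample G, sample K]
13. Engineer goes to the lab module with sample N.  [the storage bay: sample Q | the lab module: sample A, sample B, sample D, sample G, sample K, sample N]
14. Engineer goes back to the storage bay alone.  [the storage bay: sample Q | the lab module: sample A, sample B, sample D, sample G, sample K, sample N]
15. Engineer goes to the lab module with sample Q.  [the storage bay: — | the lab module: sample A, sample B, sample D, sample G, sample K, sample N, sample Q]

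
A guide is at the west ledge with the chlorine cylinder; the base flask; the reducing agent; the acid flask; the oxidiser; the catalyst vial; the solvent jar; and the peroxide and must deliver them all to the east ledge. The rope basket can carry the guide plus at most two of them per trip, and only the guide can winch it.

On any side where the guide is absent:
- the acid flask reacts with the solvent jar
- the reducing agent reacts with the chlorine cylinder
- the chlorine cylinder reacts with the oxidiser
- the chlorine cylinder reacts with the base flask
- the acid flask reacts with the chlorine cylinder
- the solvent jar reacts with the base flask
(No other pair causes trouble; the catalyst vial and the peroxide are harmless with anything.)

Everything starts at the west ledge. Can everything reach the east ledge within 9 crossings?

Yes — this plan uses 9 crossings (≤ 9):
1. Guide goes to the east ledge with the chlorine cylinder and the solvent jar.  [the west ledge: the acid flask, the base flask, the catalyst vial, the oxidiser, the peroxide, the reducing agent | the east ledge: the chlorine cylinder, the solvent jar]
2. Guide goes back to the west ledge alone.  [the west ledge: the acid flask, the base flask, the catalyst vial, the oxidiser, the peroxide, the reducing agent | the east ledge: the chlorine cylinder, the solvent jar]
3. Guide goes to the east ledge with the base flask and the reducing agent.  [the west ledge: the acid flask, the catalyst vial, the oxidiser, the peroxide | the east ledge: the base flask, the chlorine cylinder, the reducing agent, the solvent jar]
4. Guide goes back to the west ledge with the chlorine cylinder and the solvent jar.  [the west ledge: the acid flask, the catalyst vial, the chlorine cylinder, the oxidiser, the peroxide, the solvent jar | the east ledge: the base flask, the reducing agent]
5. Guide goes to the east ledge with the acid flask and the oxidiser.  [the west ledge: the catalyst vial, the chlorine cylinder, the peroxide, the solvent jar | the east ledge: the acid flask, the base flask, the oxidiser, the reducing agent]
6. Guide goes back to the west ledge alone.  [the west ledge: the catalyst vial, the chlorine cylinder, the peroxide, the solvent jar | the east ledge: the acid flask, the base flask, the oxidiser, the reducing agent]
7. Guide goes to the east ledge with the catalyst vial and the peroxide.  [the west ledge: the chlorine cylinder, the solvent jar | the east ledge: the acid flask, the base flask, the catalyst vial, the oxidiser, the peroxide, the reducing agent]
8. Guide goes back to the west ledge alone.  [the west ledge: the chlorine cylinder, the solvent jar | the east ledge: the acid flask, the base flask, the catalyst vial, the oxidiser, the peroxide, the reducing agent]
9. Guide goes to the east ledge with the chlorine cylinder and the solvent jar.  [the west ledge: — | the east ledge: the acid flask, the base flask, the catalyst vial, the chlorine cylinder, the oxidiser, the peroxide, the reducing agent, the solvent jar]

Yes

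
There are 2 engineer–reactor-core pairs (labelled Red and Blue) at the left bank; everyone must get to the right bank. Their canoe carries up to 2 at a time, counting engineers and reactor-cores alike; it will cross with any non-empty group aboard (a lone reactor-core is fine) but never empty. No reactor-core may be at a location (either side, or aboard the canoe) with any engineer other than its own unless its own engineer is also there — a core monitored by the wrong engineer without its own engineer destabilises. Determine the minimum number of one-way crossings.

Counting alone: each trip to the right bank takes at most 2 across and each return brings at least 1 back, so after t trips out (and t−1 returns) at most 2t − (t−1) of the 4 are across; that first reaches 4 at t = 3, so at least 5 crossings are needed.
The plan below uses exactly 5 crossings, so it is optimal:
1. engineer Red and reactor-core Red cross → the right bank.
2. engineer Red crosses ← the left bank.
3. engineer Blue and engineer Red cross → the right bank.
4. engineer Blue crosses ← the left bank.
5. engineer Blue and reactor-core Blue cross → the right bank.

5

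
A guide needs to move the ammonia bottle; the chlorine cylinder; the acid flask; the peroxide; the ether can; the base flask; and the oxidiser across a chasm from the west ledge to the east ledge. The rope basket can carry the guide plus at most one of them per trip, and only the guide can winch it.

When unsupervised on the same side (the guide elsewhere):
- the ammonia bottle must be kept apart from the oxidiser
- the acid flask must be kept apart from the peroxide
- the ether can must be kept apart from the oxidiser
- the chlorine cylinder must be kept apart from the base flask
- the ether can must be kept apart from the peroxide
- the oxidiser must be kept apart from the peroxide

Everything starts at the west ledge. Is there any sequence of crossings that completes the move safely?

No

Whatever the first load, the items left behind include a forbidden pair without the guide. No opening move is safe, so no plan exists.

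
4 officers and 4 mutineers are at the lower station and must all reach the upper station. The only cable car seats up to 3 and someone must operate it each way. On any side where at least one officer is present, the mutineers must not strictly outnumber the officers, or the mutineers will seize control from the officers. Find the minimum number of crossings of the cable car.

9

Counting alone: each trip to the upper station takes at most 3 across and each return brings at least 1 back, so after t trips out (and t−1 returns) at most 3t − (t−1) of the 8 are across; that first reaches 8 at t = 4, so at least 7 crossings are needed.
The safety rule pushes this higher. Following every safe sequence of crossings, the most of the 8 that can be at the upper station as the cable car arrives there on crossing 7 is 7 — never all 8.
So no plan with fewer than 9 crossings exists, and this one achieves 9:
1. 2 mutineers → the upper station.  (the lower station: 4O 2M; the upper station: 0O 2M)
2. 1 mutineer ← the lower station.  (the lower station: 4O 3M; the upper station: 0O 1M)
3. 3 mutineers → the upper station.  (the lower station: 4O 0M; the upper station: 0O 4M)
4. 1 mutineer ← the lower station.  (the lower station: 4O 1M; the upper station: 0O 3M)
5. 3 officers → the upper station.  (the lower station: 1O 1M; the upper station: 3O 3M)
6. 1 officer and 1 mutineer ← the lower station.  (the lower station: 2O 2M; the upper station: 2O 2M)
7. 2 officers → the upper station.  (the lower station: 0O 2M; the upper station: 4O 2M)
8. 1 mutineer ← the lower station.  (the lower station: 0O 3M; the upper station: 4O 1M)
9. 3 mutineers → the upper station.  (the lower station: 0O 0M; the upper station: 4O 4M)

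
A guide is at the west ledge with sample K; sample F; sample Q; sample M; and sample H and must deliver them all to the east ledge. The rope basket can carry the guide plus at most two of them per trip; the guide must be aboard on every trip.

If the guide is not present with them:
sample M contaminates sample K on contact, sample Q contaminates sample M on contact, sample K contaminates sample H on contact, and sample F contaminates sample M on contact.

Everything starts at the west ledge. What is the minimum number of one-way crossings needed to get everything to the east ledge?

Counting alone: the guide can take at most 2 across per trip to the east ledge, so moving all 5 needs at least 3 loaded trips out, with a return between consecutive ones — at least 5 crossings.
The plan below uses exactly 5 crossings, so it is optimal:
1. Guide goes to the east ledge with sample K and sample M.
2. Guide goes back to the west ledge with sample M.
3. Guide goes to the east ledge with sample F and sample Q.
4. Guide goes back to the west ledge alone.
5. Guide goes to the east ledge with sample H and sample M.

5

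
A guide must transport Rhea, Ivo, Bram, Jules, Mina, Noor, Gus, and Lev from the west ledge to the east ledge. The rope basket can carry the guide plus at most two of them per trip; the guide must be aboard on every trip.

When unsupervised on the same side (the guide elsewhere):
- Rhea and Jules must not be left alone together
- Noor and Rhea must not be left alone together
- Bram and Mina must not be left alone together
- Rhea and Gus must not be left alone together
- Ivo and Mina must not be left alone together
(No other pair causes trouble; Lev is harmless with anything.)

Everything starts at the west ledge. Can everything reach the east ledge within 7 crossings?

No

Counting alone: the guide can take at most 2 across per trip to the east ledge, so moving all 8 needs at least 4 loaded trips out, with a return between consecutive ones — at least 7 crossings.
The safety rule pushes this higher. Following every safe sequence of crossings, the most of the 8 that can be at the east ledge as the rope basket arrives there on crossing 7 is 7 — never all 8.
So the move cannot be finished within 7 crossings. (The shortest complete plan takes 9:)
1. Guide goes to the east ledge with Mina and Rhea.  [the west ledge: Bram, Gus, Ivo, Jules, Lev, Noor | the east ledge: Mina, Rhea]
2. Guide goes back to the west ledge alone.  [the west ledge: Bram, Gus, Ivo, Jules, Lev, Noor | the east ledge: Mina, Rhea]
3. Guide goes to the east ledge with Bram and Ivo.  [the west ledge: Gus, Jules, Lev, Noor | the east ledge: Bram, Ivo, Mina, Rhea]
4. Guide goes back to the west ledge with Mina.  [the west ledge: Gus, Jules, Lev, Mina, Noor | the east ledge: Bram, Ivo, Rhea]
5. Guide goes to the east ledge with Jules and Noor.  [the west ledge: Gus, Lev, Mina | the east ledge: Bram, Ivo, Jules, Noor, Rhea]
6. Guide goes back to the west ledge with Rhea.  [the west ledge: Gus, Lev, Mina, Rhea | the east ledge: Bram, Ivo, Jules, Noor]
7. Guide goes to the east ledge with Gus and Lev.  [the west ledge: Mina, Rhea | the east ledge: Bram, Gus, Ivo, Jules, Lev, Noor]
8. Guide goes back to the west ledge alone.  [the west ledge: Mina, Rhea | the east ledge: Bram, Gus, Ivo, Jules, Lev, Noor]
9. Guide goes to the east ledge with Mina and Rhea.  [the west ledge: — | the east ledge: Bram, Gus, Ivo, Jules, Lev, Mina, Noor, Rhea]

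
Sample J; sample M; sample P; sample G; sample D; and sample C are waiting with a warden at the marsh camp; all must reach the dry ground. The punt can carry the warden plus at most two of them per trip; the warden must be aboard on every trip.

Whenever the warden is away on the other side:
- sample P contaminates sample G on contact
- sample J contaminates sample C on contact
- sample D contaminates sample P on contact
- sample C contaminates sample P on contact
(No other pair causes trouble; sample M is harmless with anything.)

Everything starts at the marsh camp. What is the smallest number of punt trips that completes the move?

7

Counting alone: the warden can take at most 2 across per trip to the dry ground, so moving all 6 needs at least 3 loaded trips out, with a return between consecutive ones — at least 5 crossings.
The safety rule pushes this higher. Following every safe sequence of crossings, the most of the 6 that can be at the dry ground as the punt arrives there on crossing 5 is 5 — never all 6.
So no plan with fewer than 7 crossings exists, and this one achieves 7:
1. Warden goes to the dry ground with sample J and sample P.  [the marsh camp: sample C, sample D, sample G, sample M | the dry ground: sample J, sample P]
2. Warden goes back to the marsh camp alone.  [the marsh camp: sample C, sample D, sample G, sample M | the dry ground: sample J, sample P]
3. Warden goes to the dry ground with sample M.  [the marsh camp: sample C, sample D, sample G | the dry ground: sample J, sample M, sample P]
4. Warden goes back to the marsh camp alone.  [the marsh camp: sample C, sample D, sample G | the dry ground: sample J, sample M, sample P]
5. Warden goes to the dry ground with sample D and sample G.  [the marsh camp: sample C | the dry ground: sample D, sample G, sample J, sample M, sample P]
6. Warden goes back to the marsh camp with sample P.  [the marsh camp: sample C, sample P | the dry ground: sample D, sample G, sample J, sample M]
7. Warden goes to the dry ground with sample C and sample P.  [the marsh camp: — | the dry ground: sample C, sample D, sample G, sample J, sample M, sample P]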